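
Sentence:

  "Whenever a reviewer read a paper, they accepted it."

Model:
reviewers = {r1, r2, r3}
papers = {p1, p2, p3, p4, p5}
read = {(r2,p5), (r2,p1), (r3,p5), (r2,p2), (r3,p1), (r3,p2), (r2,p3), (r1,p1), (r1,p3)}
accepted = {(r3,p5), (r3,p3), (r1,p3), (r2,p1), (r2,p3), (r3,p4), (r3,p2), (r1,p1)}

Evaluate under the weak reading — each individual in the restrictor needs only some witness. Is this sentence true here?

"it" takes "a paper" as antecedent — a donkey pronoun bound across the clause boundary.
Weak reading: every reviewer r with some read-paper has at least one read-paper p such that accepted(r,p).
Per reviewer: r1:✓  r2:✓  r3:✓
Every reviewer in the restrictor has a witness.

True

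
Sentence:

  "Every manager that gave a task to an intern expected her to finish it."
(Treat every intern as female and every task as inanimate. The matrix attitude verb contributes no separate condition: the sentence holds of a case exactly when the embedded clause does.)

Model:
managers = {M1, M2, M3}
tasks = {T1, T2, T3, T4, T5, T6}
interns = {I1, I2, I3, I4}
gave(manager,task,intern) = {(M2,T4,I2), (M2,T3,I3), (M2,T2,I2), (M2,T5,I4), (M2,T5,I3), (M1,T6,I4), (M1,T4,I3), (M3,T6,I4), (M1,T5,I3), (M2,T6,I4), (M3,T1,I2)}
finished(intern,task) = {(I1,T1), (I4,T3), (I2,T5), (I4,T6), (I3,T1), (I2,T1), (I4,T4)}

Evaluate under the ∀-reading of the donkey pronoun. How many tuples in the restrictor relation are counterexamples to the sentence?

"her" takes "an intern" as antecedent and "it" takes "a task"; both are donkey pronouns co-varying with the restrictor.
Strong reading: for every (m,t,i) with gave(m,t,i), finished(i,t).
Restrictor triples: (M1,T4,I3)→finished(I3,T4) ✗  (M1,T5,I3)→finished(I3,T5) ✗  (M1,T6,I4)→finished(I4,T6) ✓  (M2,T2,I2)→finished(I2,T2) ✗  (M2,T3,I3)→finished(I3,T3) ✗  (M2,T4,I2)→finished(I2,T4) ✗  (M2,T5,I3)→finished(I3,T5) ✗  (M2,T5,I4)→finished(I4,T5) ✗  (M2,T6,I4)→finished(I4,T6) ✓  (M3,T1,I2)→finished(I2,T1) ✓  (M3,T6,I4)→finished(I4,T6) ✓
Counterexamples (restrictor triples failing the scope): 7.

7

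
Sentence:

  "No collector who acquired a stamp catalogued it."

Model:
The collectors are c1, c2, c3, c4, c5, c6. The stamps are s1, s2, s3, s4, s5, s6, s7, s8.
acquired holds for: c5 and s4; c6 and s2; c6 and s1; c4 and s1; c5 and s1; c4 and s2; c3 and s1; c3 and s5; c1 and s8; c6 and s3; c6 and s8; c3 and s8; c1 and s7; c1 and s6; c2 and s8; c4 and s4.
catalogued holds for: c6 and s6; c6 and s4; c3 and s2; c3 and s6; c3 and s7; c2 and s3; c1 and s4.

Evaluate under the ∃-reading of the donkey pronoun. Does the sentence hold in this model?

"it" takes "a stamp" as antecedent — a donkey pronoun bound across the clause boundary.
Truth condition: for no (c,s) with acquired(c,s) does catalogued(c,s) hold.
Restrictor pairs — does the scope hold? (c1,s6):fails  (c1,s7):fails  (c1,s8):fails  (c2,s8):fails  (c3,s1):fails  (c3,s5):fails  (c3,s8):fails  (c4,s1):fails  (c4,s2):fails  (c4,s4):fails  (c5,s1):fails  (c5,s4):fails  (c6,s1):fails  (c6,s2):fails  (c6,s3):fails  (c6,s8):fails
Scope holds for no restrictor pair, so the sentence is true.

True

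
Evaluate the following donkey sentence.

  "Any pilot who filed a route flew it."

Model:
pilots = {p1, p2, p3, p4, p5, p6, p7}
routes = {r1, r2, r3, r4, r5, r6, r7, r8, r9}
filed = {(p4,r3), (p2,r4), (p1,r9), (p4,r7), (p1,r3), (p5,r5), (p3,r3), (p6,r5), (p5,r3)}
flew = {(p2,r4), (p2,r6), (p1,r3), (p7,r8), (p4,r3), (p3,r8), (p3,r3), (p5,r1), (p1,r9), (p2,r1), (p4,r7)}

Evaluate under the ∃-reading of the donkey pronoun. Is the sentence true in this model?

False

"it" takes "a route" as antecedent — a donkey pronoun bound across the clause boundary.
Weak reading: every pilot p with some filed-route has at least one filed-route r such that flew(p,r).
Per pilot: p1:✓  p2:✓  p3:✓  p4:✓  p5:✗  p6:✗
p5 has no witness among its filed-routes.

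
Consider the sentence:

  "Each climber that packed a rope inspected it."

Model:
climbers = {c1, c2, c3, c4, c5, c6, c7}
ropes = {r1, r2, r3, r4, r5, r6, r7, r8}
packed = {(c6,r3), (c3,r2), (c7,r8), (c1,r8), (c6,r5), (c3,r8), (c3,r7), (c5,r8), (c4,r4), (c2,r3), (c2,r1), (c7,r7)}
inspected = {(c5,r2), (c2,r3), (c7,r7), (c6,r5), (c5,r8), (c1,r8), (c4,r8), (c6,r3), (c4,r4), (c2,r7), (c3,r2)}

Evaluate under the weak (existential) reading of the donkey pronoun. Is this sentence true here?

"it" takes "a rope" as antecedent — a donkey pronoun bound across the clause boundary.
Weak reading: every climber c with some packed-rope has at least one packed-rope r such that inspected(c,r).
Per climber: c1:✓  c2:✓  c3:✓  c4:✓  c5:✓  c6:✓  c7:✓
Every climber in the restrictor has a witness.

True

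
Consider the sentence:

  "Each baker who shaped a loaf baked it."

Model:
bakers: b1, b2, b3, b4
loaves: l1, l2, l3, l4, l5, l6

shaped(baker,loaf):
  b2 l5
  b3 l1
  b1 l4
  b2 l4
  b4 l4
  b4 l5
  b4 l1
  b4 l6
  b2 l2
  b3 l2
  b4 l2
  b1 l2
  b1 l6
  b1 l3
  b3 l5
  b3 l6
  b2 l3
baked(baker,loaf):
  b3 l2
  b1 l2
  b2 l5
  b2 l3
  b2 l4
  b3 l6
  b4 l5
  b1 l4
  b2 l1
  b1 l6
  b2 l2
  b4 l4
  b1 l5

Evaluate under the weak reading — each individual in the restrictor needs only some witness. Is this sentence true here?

"it" takes "a loaf" as antecedent — a donkey pronoun bound across the clause boundary.
Weak reading: every baker b with some shaped-loaf has at least one shaped-loaf l such that baked(b,l).
Per baker: b1:✓  b2:✓  b3:✓  b4:✓
Every baker in the restrictor has a witness.

True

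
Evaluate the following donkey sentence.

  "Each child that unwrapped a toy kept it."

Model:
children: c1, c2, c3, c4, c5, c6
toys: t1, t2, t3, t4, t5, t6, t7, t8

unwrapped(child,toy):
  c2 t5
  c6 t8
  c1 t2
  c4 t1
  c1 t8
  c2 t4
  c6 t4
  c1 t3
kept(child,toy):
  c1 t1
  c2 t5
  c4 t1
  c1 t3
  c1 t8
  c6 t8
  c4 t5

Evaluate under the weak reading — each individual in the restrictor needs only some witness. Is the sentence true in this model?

"it" takes "a toy" as antecedent — a donkey pronoun bound across the clause boundary.
Weak reading: every child c with some unwrapped-toy has at least one unwrapped-toy t such that kept(c,t).
Per child: c1:✓  c2:✓  c4:✓  c6:✓
Every child in the restrictor has a witness.

True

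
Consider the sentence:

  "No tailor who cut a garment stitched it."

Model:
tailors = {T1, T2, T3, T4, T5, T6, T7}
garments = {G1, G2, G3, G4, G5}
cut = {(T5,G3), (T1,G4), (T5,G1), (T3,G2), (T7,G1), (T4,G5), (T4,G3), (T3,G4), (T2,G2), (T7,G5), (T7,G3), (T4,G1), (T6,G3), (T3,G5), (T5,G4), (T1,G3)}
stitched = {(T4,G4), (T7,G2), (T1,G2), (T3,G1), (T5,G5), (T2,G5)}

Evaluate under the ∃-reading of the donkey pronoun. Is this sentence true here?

"it" takes "a garment" as antecedent — a donkey pronoun bound across the clause boundary.
Truth condition: for no (t,g) with cut(t,g) does stitched(t,g) hold.
Restrictor pairs — does the scope hold? (T1,G3):fails  (T1,G4):fails  (T2,G2):fails  (T3,G2):fails  (T3,G4):fails  (T3,G5):fails  (T4,G1):fails  (T4,G3):fails  (T4,G5):fails  (T5,G1):fails  (T5,G3):fails  (T5,G4):fails  (T6,G3):fails  (T7,G1):fails  (T7,G3):fails  (T7,G5):fails
Scope holds for no restrictor pair, so the sentence is true.

True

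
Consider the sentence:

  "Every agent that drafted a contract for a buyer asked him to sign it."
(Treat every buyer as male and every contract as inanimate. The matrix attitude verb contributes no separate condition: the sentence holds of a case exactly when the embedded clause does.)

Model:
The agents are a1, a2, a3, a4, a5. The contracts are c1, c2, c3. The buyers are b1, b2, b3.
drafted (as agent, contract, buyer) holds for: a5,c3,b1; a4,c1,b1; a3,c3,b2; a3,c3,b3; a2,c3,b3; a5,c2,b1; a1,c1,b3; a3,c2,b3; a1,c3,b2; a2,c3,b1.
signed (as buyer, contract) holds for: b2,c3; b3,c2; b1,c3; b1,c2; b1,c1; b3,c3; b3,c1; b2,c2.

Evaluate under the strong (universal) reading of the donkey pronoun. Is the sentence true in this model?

"him" takes "a buyer" as antecedent and "it" takes "a contract"; both are donkey pronouns co-varying with the restrictor.
Strong reading: for every (a,c,b) with drafted(a,c,b), signed(b,c).
Restrictor triples: (a1,c1,b3)→signed(b3,c1) ✓  (a1,c3,b2)→signed(b2,c3) ✓  (a2,c3,b1)→signed(b1,c3) ✓  (a2,c3,b3)→signed(b3,c3) ✓  (a3,c2,b3)→signed(b3,c2) ✓  (a3,c3,b2)→signed(b2,c3) ✓  (a3,c3,b3)→signed(b3,c3) ✓  (a4,c1,b1)→signed(b1,c1) ✓  (a5,c2,b1)→signed(b1,c2) ✓  (a5,c3,b1)→signed(b1,c3) ✓
Every restrictor triple satisfies the scope.

True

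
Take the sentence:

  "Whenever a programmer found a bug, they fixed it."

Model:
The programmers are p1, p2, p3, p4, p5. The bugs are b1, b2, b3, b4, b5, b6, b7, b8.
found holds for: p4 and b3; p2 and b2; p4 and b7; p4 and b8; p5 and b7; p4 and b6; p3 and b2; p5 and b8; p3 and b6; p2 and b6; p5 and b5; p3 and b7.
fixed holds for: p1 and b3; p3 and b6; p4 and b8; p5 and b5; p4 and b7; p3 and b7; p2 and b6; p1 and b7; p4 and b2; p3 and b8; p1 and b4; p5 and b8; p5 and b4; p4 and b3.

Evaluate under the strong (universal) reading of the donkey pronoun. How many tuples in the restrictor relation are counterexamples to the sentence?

4

"it" takes "a bug" as antecedent — a donkey pronoun bound across the clause boundary.
Strong reading: for every (p,b) with found(p,b), fixed(p,b).
Restrictor pairs: (p2,b2) ✗  (p2,b6) ✓  (p3,b2) ✗  (p3,b6) ✓  (p3,b7) ✓  (p4,b3) ✓  (p4,b6) ✗  (p4,b7) ✓  (p4,b8) ✓  (p5,b5) ✓  (p5,b7) ✗  (p5,b8) ✓
Counterexamples (restrictor pairs failing the scope): 4.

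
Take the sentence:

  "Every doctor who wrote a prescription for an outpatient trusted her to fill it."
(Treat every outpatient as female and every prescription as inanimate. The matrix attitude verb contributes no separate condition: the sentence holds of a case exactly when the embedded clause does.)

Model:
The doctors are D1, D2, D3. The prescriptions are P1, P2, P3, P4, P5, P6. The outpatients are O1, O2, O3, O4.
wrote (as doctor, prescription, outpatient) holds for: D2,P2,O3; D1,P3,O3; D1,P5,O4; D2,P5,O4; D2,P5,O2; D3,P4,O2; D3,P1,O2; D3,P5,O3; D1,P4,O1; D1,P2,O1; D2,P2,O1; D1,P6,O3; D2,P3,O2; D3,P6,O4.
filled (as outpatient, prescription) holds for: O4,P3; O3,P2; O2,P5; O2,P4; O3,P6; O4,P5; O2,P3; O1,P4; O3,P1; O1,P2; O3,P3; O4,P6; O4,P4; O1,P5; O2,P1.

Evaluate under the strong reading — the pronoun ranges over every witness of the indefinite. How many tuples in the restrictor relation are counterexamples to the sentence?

1

"her" takes "an outpatient" as antecedent and "it" takes "a prescription"; both are donkey pronouns co-varying with the restrictor.
Strong reading: for every (d,p,o) with wrote(d,p,o), filled(o,p).
Restrictor triples: (D1,P2,O1)→filled(O1,P2) ✓  (D1,P3,O3)→filled(O3,P3) ✓  (D1,P4,O1)→filled(O1,P4) ✓  (D1,P5,O4)→filled(O4,P5) ✓  (D1,P6,O3)→filled(O3,P6) ✓  (D2,P2,O1)→filled(O1,P2) ✓  (D2,P2,O3)→filled(O3,P2) ✓  (D2,P3,O2)→filled(O2,P3) ✓  (D2,P5,O2)→filled(O2,P5) ✓  (D2,P5,O4)→filled(O4,P5) ✓  (D3,P1,O2)→filled(O2,P1) ✓  (D3,P4,O2)→filled(O2,P4) ✓  (D3,P5,O3)→filled(O3,P5) ✗  (D3,P6,O4)→filled(O4,P6) ✓
Counterexamples (restrictor triples failing the scope): 1.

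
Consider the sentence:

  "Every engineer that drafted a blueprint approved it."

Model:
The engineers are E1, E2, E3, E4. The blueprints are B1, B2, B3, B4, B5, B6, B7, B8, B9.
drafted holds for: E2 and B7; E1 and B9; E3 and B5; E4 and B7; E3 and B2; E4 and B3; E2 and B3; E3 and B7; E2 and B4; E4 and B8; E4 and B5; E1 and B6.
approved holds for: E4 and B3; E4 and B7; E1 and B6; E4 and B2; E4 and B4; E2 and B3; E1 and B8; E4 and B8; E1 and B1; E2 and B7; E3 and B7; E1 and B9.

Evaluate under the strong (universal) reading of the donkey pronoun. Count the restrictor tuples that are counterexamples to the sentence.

"it" takes "a blueprint" as antecedent — a donkey pronoun bound across the clause boundary.
Strong reading: for every (e,b) with drafted(e,b), approved(e,b).
Restrictor pairs: (E1,B6) ✓  (E1,B9) ✓  (E2,B3) ✓  (E2,B4) ✗  (E2,B7) ✓  (E3,B2) ✗  (E3,B5) ✗  (E3,B7) ✓  (E4,B3) ✓  (E4,B5) ✗  (E4,B7) ✓  (E4,B8) ✓
Counterexamples (restrictor pairs failing the scope): 4.

4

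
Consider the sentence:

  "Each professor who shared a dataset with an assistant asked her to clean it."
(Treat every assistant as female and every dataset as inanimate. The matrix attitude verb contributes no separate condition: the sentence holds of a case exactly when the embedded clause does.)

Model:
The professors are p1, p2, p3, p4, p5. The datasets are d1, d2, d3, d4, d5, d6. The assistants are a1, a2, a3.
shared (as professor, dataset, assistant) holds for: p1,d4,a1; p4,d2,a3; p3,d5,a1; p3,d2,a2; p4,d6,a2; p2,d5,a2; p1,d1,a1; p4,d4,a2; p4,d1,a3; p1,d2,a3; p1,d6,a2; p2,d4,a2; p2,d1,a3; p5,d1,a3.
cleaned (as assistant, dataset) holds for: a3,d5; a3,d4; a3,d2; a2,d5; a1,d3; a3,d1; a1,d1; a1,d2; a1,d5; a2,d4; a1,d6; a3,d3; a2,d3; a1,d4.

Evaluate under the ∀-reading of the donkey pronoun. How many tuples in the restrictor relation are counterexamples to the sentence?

"her" takes "an assistant" as antecedent and "it" takes "a dataset"; both are donkey pronouns co-varying with the restrictor.
Strong reading: for every (p,d,a) with shared(p,d,a), cleaned(a,d).
Restrictor triples: (p1,d1,a1)→cleaned(a1,d1) ✓  (p1,d2,a3)→cleaned(a3,d2) ✓  (p1,d4,a1)→cleaned(a1,d4) ✓  (p1,d6,a2)→cleaned(a2,d6) ✗  (p2,d1,a3)→cleaned(a3,d1) ✓  (p2,d4,a2)→cleaned(a2,d4) ✓  (p2,d5,a2)→cleaned(a2,d5) ✓  (p3,d2,a2)→cleaned(a2,d2) ✗  (p3,d5,a1)→cleaned(a1,d5) ✓  (p4,d1,a3)→cleaned(a3,d1) ✓  (p4,d2,a3)→cleaned(a3,d2) ✓  (p4,d4,a2)→cleaned(a2,d4) ✓  (p4,d6,a2)→cleaned(a2,d6) ✗  (p5,d1,a3)→cleaned(a3,d1) ✓
Counterexamples (restrictor triples failing the scope): 3.

3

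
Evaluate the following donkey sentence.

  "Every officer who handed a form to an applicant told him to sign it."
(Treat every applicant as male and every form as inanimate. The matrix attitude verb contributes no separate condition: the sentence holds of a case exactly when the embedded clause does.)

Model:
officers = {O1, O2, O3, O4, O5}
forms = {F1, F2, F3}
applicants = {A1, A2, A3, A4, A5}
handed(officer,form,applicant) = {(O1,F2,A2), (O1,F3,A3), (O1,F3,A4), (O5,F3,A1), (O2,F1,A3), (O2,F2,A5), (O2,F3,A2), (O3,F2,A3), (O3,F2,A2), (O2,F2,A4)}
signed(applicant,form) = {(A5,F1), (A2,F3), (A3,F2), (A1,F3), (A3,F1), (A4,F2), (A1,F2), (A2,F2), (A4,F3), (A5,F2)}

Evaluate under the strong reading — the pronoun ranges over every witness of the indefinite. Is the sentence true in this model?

False

"him" takes "an applicant" as antecedent and "it" takes "a form"; both are donkey pronouns co-varying with the restrictor.
Strong reading: for every (o,f,a) with handed(o,f,a), signed(a,f).
Restrictor triples: (O1,F2,A2)→signed(A2,F2) ✓  (O1,F3,A3)→signed(A3,F3) ✗  (O1,F3,A4)→signed(A4,F3) ✓  (O2,F1,A3)→signed(A3,F1) ✓  (O2,F2,A4)→signed(A4,F2) ✓  (O2,F2,A5)→signed(A5,F2) ✓  (O2,F3,A2)→signed(A2,F3) ✓  (O3,F2,A2)→signed(A2,F2) ✓  (O3,F2,A3)→signed(A3,F2) ✓  (O5,F3,A1)→signed(A1,F3) ✓
Counterexample: (O1,F3,A3) — signed(A3,F3) does not hold.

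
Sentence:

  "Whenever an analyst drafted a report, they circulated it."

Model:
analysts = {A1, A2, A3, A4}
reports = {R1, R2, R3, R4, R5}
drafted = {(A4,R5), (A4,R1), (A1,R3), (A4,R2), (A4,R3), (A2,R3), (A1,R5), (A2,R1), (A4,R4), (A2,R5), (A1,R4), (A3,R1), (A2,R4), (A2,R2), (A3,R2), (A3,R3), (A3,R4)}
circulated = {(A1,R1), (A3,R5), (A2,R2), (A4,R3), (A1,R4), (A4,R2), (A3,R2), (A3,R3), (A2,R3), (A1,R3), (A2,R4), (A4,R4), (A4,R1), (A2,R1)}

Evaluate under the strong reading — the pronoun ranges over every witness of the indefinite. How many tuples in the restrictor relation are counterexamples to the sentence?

5

"it" takes "a report" as antecedent — a donkey pronoun bound across the clause boundary.
Strong reading: for every (a,r) with drafted(a,r), circulated(a,r).
Restrictor pairs: (A1,R3) ✓  (A1,R4) ✓  (A1,R5) ✗  (A2,R1) ✓  (A2,R2) ✓  (A2,R3) ✓  (A2,R4) ✓  (A2,R5) ✗  (A3,R1) ✗  (A3,R2) ✓  (A3,R3) ✓  (A3,R4) ✗  (A4,R1) ✓  (A4,R2) ✓  (A4,R3) ✓  (A4,R4) ✓  (A4,R5) ✗
Counterexamples (restrictor pairs failing the scope): 5.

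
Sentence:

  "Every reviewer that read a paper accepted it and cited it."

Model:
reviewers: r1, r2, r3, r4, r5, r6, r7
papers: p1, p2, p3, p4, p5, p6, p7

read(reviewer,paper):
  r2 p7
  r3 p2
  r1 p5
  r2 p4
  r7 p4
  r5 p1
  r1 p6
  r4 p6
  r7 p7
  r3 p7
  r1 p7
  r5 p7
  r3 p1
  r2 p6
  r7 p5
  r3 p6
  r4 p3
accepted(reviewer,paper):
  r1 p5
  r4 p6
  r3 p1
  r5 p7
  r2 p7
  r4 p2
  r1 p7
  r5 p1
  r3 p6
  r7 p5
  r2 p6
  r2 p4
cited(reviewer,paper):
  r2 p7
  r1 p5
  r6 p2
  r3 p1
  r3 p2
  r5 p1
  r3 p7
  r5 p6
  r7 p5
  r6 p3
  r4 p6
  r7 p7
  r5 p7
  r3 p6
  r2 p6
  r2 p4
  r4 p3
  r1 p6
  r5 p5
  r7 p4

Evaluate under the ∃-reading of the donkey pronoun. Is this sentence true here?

"it" takes "a paper" as antecedent — a donkey pronoun bound across the clause boundary.
Weak reading: every reviewer r with some read-paper has at least one read-paper p such that accepted(r,p) ∧ cited(r,p).
Per reviewer: r1:✓  r2:✓  r3:✓  r4:✓  r5:✓  r7:✓
Every reviewer in the restrictor has a witness.

True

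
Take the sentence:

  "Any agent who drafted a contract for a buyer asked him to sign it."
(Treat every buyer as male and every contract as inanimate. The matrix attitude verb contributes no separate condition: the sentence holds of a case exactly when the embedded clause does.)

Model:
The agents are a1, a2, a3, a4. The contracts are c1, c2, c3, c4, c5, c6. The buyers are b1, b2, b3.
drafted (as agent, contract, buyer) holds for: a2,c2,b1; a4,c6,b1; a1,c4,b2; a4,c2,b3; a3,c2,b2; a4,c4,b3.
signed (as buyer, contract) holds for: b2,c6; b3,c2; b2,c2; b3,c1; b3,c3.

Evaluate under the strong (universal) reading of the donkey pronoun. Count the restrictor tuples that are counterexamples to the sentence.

"him" takes "a buyer" as antecedent and "it" takes "a contract"; both are donkey pronouns co-varying with the restrictor.
Strong reading: for every (a,c,b) with drafted(a,c,b), signed(b,c).
Restrictor triples: (a1,c4,b2)→signed(b2,c4) ✗  (a2,c2,b1)→signed(b1,c2) ✗  (a3,c2,b2)→signed(b2,c2) ✓  (a4,c2,b3)→signed(b3,c2) ✓  (a4,c4,b3)→signed(b3,c4) ✗  (a4,c6,b1)→signed(b1,c6) ✗
Counterexamples (restrictor triples failing the scope): 4.

4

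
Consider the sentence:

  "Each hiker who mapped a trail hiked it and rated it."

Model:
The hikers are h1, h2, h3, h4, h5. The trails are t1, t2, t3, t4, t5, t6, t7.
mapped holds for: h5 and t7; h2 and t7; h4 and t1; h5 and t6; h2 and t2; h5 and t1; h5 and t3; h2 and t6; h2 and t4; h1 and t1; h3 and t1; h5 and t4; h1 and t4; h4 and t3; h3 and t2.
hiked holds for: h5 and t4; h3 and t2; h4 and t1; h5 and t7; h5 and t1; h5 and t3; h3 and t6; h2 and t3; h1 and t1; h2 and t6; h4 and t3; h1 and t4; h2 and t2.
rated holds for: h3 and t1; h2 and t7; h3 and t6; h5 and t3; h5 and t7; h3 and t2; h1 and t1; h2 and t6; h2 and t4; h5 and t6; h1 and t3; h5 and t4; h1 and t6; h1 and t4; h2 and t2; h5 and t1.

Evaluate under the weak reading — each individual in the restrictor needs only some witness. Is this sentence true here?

False

"it" takes "a trail" as antecedent — a donkey pronoun bound across the clause boundary.
Weak reading: every hiker h with some mapped-trail has at least one mapped-trail t such that hiked(h,t) ∧ rated(h,t).
Per hiker: h1:✓  h2:✓  h3:✓  h4:✗  h5:✓
h4 has no witness among its mapped-trails.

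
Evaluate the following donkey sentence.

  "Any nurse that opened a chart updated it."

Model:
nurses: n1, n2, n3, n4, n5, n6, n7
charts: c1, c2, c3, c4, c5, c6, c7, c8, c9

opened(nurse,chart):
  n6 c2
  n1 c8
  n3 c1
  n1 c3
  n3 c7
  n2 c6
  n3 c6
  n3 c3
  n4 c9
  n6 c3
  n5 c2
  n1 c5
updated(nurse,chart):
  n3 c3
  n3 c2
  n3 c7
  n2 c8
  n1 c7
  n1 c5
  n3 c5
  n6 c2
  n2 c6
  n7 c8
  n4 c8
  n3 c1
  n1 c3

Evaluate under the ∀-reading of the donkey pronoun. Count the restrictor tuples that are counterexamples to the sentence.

5

"it" takes "a chart" as antecedent — a donkey pronoun bound across the clause boundary.
Strong reading: for every (n,c) with opened(n,c), updated(n,c).
Restrictor pairs: (n1,c3) ✓  (n1,c5) ✓  (n1,c8) ✗  (n2,c6) ✓  (n3,c1) ✓  (n3,c3) ✓  (n3,c6) ✗  (n3,c7) ✓  (n4,c9) ✗  (n5,c2) ✗  (n6,c2) ✓  (n6,c3) ✗
Counterexamples (restrictor pairs failing the scope): 5.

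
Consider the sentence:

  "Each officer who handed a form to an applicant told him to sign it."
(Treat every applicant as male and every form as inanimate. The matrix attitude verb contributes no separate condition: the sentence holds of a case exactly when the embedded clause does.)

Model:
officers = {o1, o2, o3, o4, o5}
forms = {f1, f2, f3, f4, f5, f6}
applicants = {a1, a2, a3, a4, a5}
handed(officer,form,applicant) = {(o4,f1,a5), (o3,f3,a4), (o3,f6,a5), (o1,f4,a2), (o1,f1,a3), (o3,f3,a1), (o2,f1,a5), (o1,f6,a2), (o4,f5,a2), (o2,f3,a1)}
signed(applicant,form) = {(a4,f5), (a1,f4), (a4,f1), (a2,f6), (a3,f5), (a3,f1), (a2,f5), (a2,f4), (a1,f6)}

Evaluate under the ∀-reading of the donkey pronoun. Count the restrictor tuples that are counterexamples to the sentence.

6

"him" takes "an applicant" as antecedent and "it" takes "a form"; both are donkey pronouns co-varying with the restrictor.
Strong reading: for every (o,f,a) with handed(o,f,a), signed(a,f).
Restrictor triples: (o1,f1,a3)→signed(a3,f1) ✓  (o1,f4,a2)→signed(a2,f4) ✓  (o1,f6,a2)→signed(a2,f6) ✓  (o2,f1,a5)→signed(a5,f1) ✗  (o2,f3,a1)→signed(a1,f3) ✗  (o3,f3,a1)→signed(a1,f3) ✗  (o3,f3,a4)→signed(a4,f3) ✗  (o3,f6,a5)→signed(a5,f6) ✗  (o4,f1,a5)→signed(a5,f1) ✗  (o4,f5,a2)→signed(a2,f5) ✓
Counterexamples (restrictor triples failing the scope): 6.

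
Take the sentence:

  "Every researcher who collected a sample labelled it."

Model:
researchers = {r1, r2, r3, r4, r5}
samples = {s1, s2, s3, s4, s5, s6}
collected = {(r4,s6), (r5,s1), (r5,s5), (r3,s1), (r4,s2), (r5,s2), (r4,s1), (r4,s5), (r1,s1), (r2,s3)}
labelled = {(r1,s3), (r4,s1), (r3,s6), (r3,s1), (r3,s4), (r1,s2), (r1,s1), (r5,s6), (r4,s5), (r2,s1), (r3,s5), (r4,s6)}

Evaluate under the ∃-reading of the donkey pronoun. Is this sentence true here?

"it" takes "a sample" as antecedent — a donkey pronoun bound across the clause boundary.
Weak reading: every researcher r with some collected-sample has at least one collected-sample s such that labelled(r,s).
Per researcher: r1:✓  r2:✗  r3:✓  r4:✓  r5:✗
r2 has no witness among its collected-samples.

False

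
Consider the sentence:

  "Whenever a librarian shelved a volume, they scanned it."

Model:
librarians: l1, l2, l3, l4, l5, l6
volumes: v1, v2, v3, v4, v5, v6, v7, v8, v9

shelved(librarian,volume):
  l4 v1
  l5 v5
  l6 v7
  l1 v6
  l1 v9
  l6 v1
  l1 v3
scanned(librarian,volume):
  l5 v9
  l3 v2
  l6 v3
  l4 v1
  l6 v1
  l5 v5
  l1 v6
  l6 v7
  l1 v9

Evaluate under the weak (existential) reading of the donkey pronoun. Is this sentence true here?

True

"it" takes "a volume" as antecedent — a donkey pronoun bound across the clause boundary.
Weak reading: every librarian l with some shelved-volume has at least one shelved-volume v such that scanned(l,v).
Per librarian: l1:✓  l4:✓  l5:✓  l6:✓
Every librarian in the restrictor has a witness.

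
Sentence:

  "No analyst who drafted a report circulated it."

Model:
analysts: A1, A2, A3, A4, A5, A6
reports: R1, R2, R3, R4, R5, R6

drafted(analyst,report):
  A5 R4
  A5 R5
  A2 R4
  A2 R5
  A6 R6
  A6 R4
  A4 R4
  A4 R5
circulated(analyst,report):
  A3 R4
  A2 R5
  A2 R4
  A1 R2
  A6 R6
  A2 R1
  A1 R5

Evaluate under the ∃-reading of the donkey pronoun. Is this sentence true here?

False

"it" takes "a report" as antecedent — a donkey pronoun bound across the clause boundary.
Truth condition: for no (a,r) with drafted(a,r) does circulated(a,r) hold.
Restrictor pairs — does the scope hold? (A2,R4):holds  (A2,R5):holds  (A4,R4):fails  (A4,R5):fails  (A5,R4):fails  (A5,R5):fails  (A6,R4):fails  (A6,R6):holds
Scope holds for 3 pair(s), so the sentence is false.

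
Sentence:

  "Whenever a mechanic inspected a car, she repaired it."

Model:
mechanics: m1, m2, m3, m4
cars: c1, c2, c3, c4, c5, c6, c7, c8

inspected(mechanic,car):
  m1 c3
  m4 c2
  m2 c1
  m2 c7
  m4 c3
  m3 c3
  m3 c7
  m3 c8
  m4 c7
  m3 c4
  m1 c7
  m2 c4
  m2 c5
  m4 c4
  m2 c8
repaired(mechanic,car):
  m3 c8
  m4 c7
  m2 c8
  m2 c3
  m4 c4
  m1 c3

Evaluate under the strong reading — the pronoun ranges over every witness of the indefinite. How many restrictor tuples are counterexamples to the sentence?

10

"it" takes "a car" as antecedent — a donkey pronoun bound across the clause boundary.
Strong reading: for every (m,c) with inspected(m,c), repaired(m,c).
Restrictor pairs: (m1,c3) ✓  (m1,c7) ✗  (m2,c1) ✗  (m2,c4) ✗  (m2,c5) ✗  (m2,c7) ✗  (m2,c8) ✓  (m3,c3) ✗  (m3,c4) ✗  (m3,c7) ✗  (m3,c8) ✓  (m4,c2) ✗  (m4,c3) ✗  (m4,c4) ✓  (m4,c7) ✓
Counterexamples (restrictor pairs failing the scope): 10.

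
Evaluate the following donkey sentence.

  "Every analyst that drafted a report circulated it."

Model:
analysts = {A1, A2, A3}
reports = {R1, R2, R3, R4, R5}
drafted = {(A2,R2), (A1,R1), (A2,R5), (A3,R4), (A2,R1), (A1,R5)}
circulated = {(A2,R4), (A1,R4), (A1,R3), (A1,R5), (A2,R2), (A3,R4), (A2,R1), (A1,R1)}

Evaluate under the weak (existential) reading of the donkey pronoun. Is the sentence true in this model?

"it" takes "a report" as antecedent — a donkey pronoun bound across the clause boundary.
Weak reading: every analyst a with some drafted-report has at least one drafted-report r such that circulated(a,r).
Per analyst: A1:✓  A2:✓  A3:✓
Every analyst in the restrictor has a witness.

True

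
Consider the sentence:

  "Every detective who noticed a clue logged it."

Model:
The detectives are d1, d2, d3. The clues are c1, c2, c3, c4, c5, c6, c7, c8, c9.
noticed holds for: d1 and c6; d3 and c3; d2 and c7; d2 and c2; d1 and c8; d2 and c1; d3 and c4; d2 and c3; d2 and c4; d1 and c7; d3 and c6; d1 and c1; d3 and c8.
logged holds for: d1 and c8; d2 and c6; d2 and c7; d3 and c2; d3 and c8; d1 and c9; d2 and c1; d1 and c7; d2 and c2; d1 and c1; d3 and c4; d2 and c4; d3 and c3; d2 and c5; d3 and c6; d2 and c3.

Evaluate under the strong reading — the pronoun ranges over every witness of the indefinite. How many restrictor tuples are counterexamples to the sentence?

1

"it" takes "a clue" as antecedent — a donkey pronoun bound across the clause boundary.
Strong reading: for every (d,c) with noticed(d,c), logged(d,c).
Restrictor pairs: (d1,c1) ✓  (d1,c6) ✗  (d1,c7) ✓  (d1,c8) ✓  (d2,c1) ✓  (d2,c2) ✓  (d2,c3) ✓  (d2,c4) ✓  (d2,c7) ✓  (d3,c3) ✓  (d3,c4) ✓  (d3,c6) ✓  (d3,c8) ✓
Counterexamples (restrictor pairs failing the scope): 1.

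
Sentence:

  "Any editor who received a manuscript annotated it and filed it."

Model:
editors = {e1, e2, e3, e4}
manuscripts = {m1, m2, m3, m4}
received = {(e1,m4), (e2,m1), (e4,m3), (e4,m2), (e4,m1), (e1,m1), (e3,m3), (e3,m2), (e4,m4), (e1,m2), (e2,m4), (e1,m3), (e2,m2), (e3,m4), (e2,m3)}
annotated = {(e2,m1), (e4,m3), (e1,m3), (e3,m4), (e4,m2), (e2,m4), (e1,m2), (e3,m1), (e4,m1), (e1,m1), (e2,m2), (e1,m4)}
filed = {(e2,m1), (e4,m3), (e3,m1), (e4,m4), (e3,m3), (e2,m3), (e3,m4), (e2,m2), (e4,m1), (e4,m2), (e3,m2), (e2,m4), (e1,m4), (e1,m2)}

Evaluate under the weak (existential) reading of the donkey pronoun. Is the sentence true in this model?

True

"it" takes "a manuscript" as antecedent — a donkey pronoun bound across the clause boundary.
Weak reading: every editor e with some received-manuscript has at least one received-manuscript m such that annotated(e,m) ∧ filed(e,m).
Per editor: e1:✓  e2:✓  e3:✓  e4:✓
Every editor in the restrictor has a witness.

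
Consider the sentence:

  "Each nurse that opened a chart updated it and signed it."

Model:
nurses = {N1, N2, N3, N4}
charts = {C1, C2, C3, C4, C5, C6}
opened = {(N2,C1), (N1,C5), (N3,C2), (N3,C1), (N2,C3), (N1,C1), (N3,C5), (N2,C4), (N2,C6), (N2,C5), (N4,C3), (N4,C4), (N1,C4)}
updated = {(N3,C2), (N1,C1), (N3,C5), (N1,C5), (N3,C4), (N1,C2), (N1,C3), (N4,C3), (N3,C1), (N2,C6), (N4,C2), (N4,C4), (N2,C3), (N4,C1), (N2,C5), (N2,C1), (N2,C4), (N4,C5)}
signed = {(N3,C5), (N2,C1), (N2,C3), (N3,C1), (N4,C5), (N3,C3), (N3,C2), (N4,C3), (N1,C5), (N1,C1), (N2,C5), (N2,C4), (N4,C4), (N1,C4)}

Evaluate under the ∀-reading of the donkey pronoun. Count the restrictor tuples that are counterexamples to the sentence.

"it" takes "a chart" as antecedent — a donkey pronoun bound across the clause boundary.
Strong reading: for every (n,c) with opened(n,c), updated(n,c) ∧ signed(n,c).
Restrictor pairs: (N1,C1) ✓  (N1,C4) ✗  (N1,C5) ✓  (N2,C1) ✓  (N2,C3) ✓  (N2,C4) ✓  (N2,C5) ✓  (N2,C6) ✗  (N3,C1) ✓  (N3,C2) ✓  (N3,C5) ✓  (N4,C3) ✓  (N4,C4) ✓
Counterexamples (restrictor pairs failing the scope): 2.

2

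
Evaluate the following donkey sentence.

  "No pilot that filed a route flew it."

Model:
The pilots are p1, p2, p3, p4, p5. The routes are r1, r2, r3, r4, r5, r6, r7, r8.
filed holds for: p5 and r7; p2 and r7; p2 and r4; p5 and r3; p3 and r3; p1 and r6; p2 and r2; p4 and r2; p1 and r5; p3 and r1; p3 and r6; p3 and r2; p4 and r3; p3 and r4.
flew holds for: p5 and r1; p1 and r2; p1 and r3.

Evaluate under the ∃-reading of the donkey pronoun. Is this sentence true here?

"it" takes "a route" as antecedent — a donkey pronoun bound across the clause boundary.
Truth condition: for no (p,r) with filed(p,r) does flew(p,r) hold.
Restrictor pairs — does the scope hold? (p1,r5):fails  (p1,r6):fails  (p2,r2):fails  (p2,r4):fails  (p2,r7):fails  (p3,r1):fails  (p3,r2):fails  (p3,r3):fails  (p3,r4):fails  (p3,r6):fails  (p4,r2):fails  (p4,r3):fails  (p5,r3):fails  (p5,r7):fails
Scope holds for no restrictor pair, so the sentence is true.

True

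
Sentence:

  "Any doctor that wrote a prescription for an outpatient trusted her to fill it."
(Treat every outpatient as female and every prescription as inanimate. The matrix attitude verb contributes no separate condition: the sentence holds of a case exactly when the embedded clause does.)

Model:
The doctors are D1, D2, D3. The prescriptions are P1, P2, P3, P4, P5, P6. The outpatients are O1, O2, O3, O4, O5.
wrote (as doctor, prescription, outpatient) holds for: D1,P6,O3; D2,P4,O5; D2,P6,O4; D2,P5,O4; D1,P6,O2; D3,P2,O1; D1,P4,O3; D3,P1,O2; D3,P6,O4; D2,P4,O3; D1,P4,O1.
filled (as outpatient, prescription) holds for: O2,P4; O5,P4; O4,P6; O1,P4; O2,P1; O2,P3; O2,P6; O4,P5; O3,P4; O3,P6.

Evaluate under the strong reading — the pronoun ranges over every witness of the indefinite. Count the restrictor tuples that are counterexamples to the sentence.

"her" takes "an outpatient" as antecedent and "it" takes "a prescription"; both are donkey pronouns co-varying with the restrictor.
Strong reading: for every (d,p,o) with wrote(d,p,o), filled(o,p).
Restrictor triples: (D1,P4,O1)→filled(O1,P4) ✓  (D1,P4,O3)→filled(O3,P4) ✓  (D1,P6,O2)→filled(O2,P6) ✓  (D1,P6,O3)→filled(O3,P6) ✓  (D2,P4,O3)→filled(O3,P4) ✓  (D2,P4,O5)→filled(O5,P4) ✓  (D2,P5,O4)→filled(O4,P5) ✓  (D2,P6,O4)→filled(O4,P6) ✓  (D3,P1,O2)→filled(O2,P1) ✓  (D3,P2,O1)→filled(O1,P2) ✗  (D3,P6,O4)→filled(O4,P6) ✓
Counterexamples (restrictor triples failing the scope): 1.

1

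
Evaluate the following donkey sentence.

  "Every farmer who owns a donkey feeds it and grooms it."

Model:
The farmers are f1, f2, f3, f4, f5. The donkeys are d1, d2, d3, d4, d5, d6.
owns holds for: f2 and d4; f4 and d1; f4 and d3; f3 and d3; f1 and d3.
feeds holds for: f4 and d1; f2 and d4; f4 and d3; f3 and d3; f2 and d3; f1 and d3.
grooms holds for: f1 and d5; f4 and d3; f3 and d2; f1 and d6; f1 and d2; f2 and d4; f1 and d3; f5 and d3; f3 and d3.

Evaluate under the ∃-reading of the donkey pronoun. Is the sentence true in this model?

"it" takes "a donkey" as antecedent — a donkey pronoun bound across the clause boundary.
Weak reading: every farmer f with some owns-donkey has at least one owns-donkey d such that feeds(f,d) ∧ grooms(f,d).
Per farmer: f1:✓  f2:✓  f3:✓  f4:✓
Every farmer in the restrictor has a witness.

True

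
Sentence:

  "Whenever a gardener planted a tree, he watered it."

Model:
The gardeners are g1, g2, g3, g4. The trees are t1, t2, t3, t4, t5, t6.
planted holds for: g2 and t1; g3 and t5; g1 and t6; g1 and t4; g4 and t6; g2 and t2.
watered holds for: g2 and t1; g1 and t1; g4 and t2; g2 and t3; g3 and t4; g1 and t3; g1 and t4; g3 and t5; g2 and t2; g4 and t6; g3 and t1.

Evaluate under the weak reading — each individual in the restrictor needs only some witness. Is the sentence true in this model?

"it" takes "a tree" as antecedent — a donkey pronoun bound across the clause boundary.
Weak reading: every gardener g with some planted-tree has at least one planted-tree t such that watered(g,t).
Per gardener: g1:✓  g2:✓  g3:✓  g4:✓
Every gardener in the restrictor has a witness.

True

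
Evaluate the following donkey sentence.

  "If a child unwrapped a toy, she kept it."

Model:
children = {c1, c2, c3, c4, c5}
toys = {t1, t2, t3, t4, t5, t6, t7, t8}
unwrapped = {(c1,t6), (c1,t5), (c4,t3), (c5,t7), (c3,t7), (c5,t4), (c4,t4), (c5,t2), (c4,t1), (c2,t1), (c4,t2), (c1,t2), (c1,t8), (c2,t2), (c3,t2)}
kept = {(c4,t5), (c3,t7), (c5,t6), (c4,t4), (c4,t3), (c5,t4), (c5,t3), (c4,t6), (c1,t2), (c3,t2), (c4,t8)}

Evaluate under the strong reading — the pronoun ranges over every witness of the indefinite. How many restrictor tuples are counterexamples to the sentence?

"it" takes "a toy" as antecedent — a donkey pronoun bound across the clause boundary.
Strong reading: for every (c,t) with unwrapped(c,t), kept(c,t).
Restrictor pairs: (c1,t2) ✓  (c1,t5) ✗  (c1,t6) ✗  (c1,t8) ✗  (c2,t1) ✗  (c2,t2) ✗  (c3,t2) ✓  (c3,t7) ✓  (c4,t1) ✗  (c4,t2) ✗  (c4,t3) ✓  (c4,t4) ✓  (c5,t2) ✗  (c5,t4) ✓  (c5,t7) ✗
Counterexamples (restrictor pairs failing the scope): 9.

9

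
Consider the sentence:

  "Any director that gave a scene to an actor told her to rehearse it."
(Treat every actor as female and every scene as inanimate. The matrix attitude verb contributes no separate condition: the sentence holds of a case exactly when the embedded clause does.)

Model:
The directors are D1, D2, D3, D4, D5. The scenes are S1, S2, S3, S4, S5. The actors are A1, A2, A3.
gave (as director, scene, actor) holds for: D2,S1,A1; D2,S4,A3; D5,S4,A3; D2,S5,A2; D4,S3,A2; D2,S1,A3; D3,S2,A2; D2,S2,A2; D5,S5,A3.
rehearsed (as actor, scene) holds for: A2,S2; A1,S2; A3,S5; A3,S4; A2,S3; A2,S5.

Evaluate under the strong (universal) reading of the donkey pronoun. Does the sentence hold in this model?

"her" takes "an actor" as antecedent and "it" takes "a scene"; both are donkey pronouns co-varying with the restrictor.
Strong reading: for every (d,s,a) with gave(d,s,a), rehearsed(a,s).
Restrictor triples: (D2,S1,A1)→rehearsed(A1,S1) ✗  (D2,S1,A3)→rehearsed(A3,S1) ✗  (D2,S2,A2)→rehearsed(A2,S2) ✓  (D2,S4,A3)→rehearsed(A3,S4) ✓  (D2,S5,A2)→rehearsed(A2,S5) ✓  (D3,S2,A2)→rehearsed(A2,S2) ✓  (D4,S3,A2)→rehearsed(A2,S3) ✓  (D5,S4,A3)→rehearsed(A3,S4) ✓  (D5,S5,A3)→rehearsed(A3,S5) ✓
Counterexample: (D2,S1,A1) — rehearsed(A1,S1) does not hold.

False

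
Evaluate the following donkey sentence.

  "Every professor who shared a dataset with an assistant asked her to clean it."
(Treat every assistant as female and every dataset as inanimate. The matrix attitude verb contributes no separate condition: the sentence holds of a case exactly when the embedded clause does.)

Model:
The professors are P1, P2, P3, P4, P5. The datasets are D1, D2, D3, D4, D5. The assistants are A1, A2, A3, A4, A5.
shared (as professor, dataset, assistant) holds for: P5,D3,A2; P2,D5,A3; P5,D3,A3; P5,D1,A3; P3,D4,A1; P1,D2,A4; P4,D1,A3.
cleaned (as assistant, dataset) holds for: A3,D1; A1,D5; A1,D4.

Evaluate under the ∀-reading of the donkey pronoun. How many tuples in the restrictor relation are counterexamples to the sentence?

"her" takes "an assistant" as antecedent and "it" takes "a dataset"; both are donkey pronouns co-varying with the restrictor.
Strong reading: for every (p,d,a) with shared(p,d,a), cleaned(a,d).
Restrictor triples: (P1,D2,A4)→cleaned(A4,D2) ✗  (P2,D5,A3)→cleaned(A3,D5) ✗  (P3,D4,A1)→cleaned(A1,D4) ✓  (P4,D1,A3)→cleaned(A3,D1) ✓  (P5,D1,A3)→cleaned(A3,D1) ✓  (P5,D3,A2)→cleaned(A2,D3) ✗  (P5,D3,A3)→cleaned(A3,D3) ✗
Counterexamples (restrictor triples failing the scope): 4.

4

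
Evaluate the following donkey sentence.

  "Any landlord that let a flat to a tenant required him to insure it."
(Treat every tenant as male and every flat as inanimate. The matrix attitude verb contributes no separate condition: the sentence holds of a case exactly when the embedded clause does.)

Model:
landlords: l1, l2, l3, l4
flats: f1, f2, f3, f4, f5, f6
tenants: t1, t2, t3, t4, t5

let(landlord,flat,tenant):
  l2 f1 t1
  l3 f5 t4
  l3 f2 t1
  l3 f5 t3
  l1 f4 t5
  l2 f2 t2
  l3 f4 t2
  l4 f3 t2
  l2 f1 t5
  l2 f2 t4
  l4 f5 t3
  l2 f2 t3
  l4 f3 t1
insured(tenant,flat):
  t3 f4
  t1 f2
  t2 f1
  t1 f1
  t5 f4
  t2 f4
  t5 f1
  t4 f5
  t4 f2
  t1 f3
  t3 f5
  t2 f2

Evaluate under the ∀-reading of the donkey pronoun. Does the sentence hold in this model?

"him" takes "a tenant" as antecedent and "it" takes "a flat"; both are donkey pronouns co-varying with the restrictor.
Strong reading: for every (l,f,t) with let(l,f,t), insured(t,f).
Restrictor triples: (l1,f4,t5)→insured(t5,f4) ✓  (l2,f1,t1)→insured(t1,f1) ✓  (l2,f1,t5)→insured(t5,f1) ✓  (l2,f2,t2)→insured(t2,f2) ✓  (l2,f2,t3)→insured(t3,f2) ✗  (l2,f2,t4)→insured(t4,f2) ✓  (l3,f2,t1)→insured(t1,f2) ✓  (l3,f4,t2)→insured(t2,f4) ✓  (l3,f5,t3)→insured(t3,f5) ✓  (l3,f5,t4)→insured(t4,f5) ✓  (l4,f3,t1)→insured(t1,f3) ✓  (l4,f3,t2)→insured(t2,f3) ✗  (l4,f5,t3)→insured(t3,f5) ✓
Counterexample: (l2,f2,t3) — insured(t3,f2) does not hold.

False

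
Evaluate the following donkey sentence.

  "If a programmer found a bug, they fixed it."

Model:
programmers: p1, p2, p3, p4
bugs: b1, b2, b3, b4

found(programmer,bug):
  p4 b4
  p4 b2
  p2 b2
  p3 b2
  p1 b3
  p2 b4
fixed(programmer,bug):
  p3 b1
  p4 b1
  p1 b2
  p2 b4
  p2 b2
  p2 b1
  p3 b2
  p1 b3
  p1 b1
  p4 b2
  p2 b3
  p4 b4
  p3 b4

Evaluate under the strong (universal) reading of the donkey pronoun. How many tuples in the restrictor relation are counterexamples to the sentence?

0

"it" takes "a bug" as antecedent — a donkey pronoun bound across the clause boundary.
Strong reading: for every (p,b) with found(p,b), fixed(p,b).
Restrictor pairs: (p1,b3) ✓  (p2,b2) ✓  (p2,b4) ✓  (p3,b2) ✓  (p4,b2) ✓  (p4,b4) ✓
Counterexamples (restrictor pairs failing the scope): 0.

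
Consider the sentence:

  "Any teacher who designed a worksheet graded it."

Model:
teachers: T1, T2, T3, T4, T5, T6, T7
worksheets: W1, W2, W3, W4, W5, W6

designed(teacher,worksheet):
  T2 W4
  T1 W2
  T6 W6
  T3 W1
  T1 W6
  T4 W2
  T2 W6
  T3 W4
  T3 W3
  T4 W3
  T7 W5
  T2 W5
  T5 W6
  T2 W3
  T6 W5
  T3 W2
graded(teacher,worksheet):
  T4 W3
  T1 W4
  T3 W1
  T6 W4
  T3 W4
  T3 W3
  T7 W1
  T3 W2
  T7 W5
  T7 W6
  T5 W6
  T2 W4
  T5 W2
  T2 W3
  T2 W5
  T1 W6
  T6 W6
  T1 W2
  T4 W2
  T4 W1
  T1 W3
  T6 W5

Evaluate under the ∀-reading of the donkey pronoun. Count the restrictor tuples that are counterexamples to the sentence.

"it" takes "a worksheet" as antecedent — a donkey pronoun bound across the clause boundary.
Strong reading: for every (t,w) with designed(t,w), graded(t,w).
Restrictor pairs: (T1,W2) ✓  (T1,W6) ✓  (T2,W3) ✓  (T2,W4) ✓  (T2,W5) ✓  (T2,W6) ✗  (T3,W1) ✓  (T3,W2) ✓  (T3,W3) ✓  (T3,W4) ✓  (T4,W2) ✓  (T4,W3) ✓  (T5,W6) ✓  (T6,W5) ✓  (T6,W6) ✓  (T7,W5) ✓
Counterexamples (restrictor pairs failing the scope): 1.

1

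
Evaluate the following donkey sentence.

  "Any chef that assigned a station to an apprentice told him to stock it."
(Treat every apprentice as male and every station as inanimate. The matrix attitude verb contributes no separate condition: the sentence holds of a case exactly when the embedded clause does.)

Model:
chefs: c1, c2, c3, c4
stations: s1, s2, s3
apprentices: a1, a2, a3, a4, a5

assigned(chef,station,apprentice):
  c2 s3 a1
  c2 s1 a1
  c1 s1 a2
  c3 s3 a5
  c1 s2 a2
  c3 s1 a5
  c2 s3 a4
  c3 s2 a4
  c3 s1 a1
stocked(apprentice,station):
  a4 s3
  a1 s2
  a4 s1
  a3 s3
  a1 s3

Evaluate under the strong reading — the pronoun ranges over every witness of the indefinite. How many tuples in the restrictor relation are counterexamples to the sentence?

"him" takes "an apprentice" as antecedent and "it" takes "a station"; both are donkey pronouns co-varying with the restrictor.
Strong reading: for every (c,s,a) with assigned(c,s,a), stocked(a,s).
Restrictor triples: (c1,s1,a2)→stocked(a2,s1) ✗  (c1,s2,a2)→stocked(a2,s2) ✗  (c2,s1,a1)→stocked(a1,s1) ✗  (c2,s3,a1)→stocked(a1,s3) ✓  (c2,s3,a4)→stocked(a4,s3) ✓  (c3,s1,a1)→stocked(a1,s1) ✗  (c3,s1,a5)→stocked(a5,s1) ✗  (c3,s2,a4)→stocked(a4,s2) ✗  (c3,s3,a5)→stocked(a5,s3) ✗
Counterexamples (restrictor triples failing the scope): 7.

7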